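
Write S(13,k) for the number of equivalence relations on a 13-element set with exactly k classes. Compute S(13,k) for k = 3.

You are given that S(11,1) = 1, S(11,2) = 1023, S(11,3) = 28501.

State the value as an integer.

row 12: T[12][2]=2·1023+1=2047  T[12][3]=3·28501+1023=86526
row 13: T[13][3]=3·86526+2047=261625
Read S(13,3) = 261625.

261625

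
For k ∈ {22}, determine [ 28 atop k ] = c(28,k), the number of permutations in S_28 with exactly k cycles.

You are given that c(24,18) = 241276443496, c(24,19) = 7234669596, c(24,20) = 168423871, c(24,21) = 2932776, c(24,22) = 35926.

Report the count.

1845173352165

r25: T_25,19=24×7234669596+241276443496=414908513800; T_25,20=24×168423871+7234669596=11276842500; T_25,21=24×2932776+168423871=238810495; T_25,22=24×35926+2932776=3795000
r26: T_26,20=25×11276842500+414908513800=696829576300; T_26,21=25×238810495+11276842500=17247104875; T_26,22=25×3795000+238810495=333685495
r27: T_27,21=26×17247104875+696829576300=1145254303050; T_27,22=26×333685495+17247104875=25922927745
r28: T_28,22=27×25922927745+1145254303050=1845173352165
Read c(28,22) = 1845173352165.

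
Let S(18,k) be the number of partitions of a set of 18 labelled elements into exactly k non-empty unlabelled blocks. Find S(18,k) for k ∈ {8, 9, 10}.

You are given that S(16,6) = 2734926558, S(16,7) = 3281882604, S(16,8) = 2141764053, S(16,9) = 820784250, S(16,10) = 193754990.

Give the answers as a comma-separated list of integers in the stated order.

r17: T_17,7=7×3281882604+2734926558=25708104786; T_17,8=8×2141764053+3281882604=20415995028; T_17,9=9×820784250+2141764053=9528822303; T_17,10=10×193754990+820784250=2758334150
r18: T_18,8=8×20415995028+25708104786=189036065010; T_18,9=9×9528822303+20415995028=106175395755; T_18,10=10×2758334150+9528822303=37112163803
Read S(18,8) = 189036065010, S(18,9) = 106175395755, S(18,10) = 37112163803.

189036065010, 106175395755, 37112163803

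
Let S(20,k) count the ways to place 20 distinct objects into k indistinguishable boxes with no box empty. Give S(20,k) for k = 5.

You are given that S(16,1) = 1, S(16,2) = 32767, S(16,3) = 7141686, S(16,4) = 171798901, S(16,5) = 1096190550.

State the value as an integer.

749206090500

[17] T[17,2]:2*32767+1=65535 · T[17,3]:3*7141686+32767=21457825 · T[17,4]:4*171798901+7141686=694337290 · T[17,5]:5*1096190550+171798901=5652751651
[18] T[18,3]:3*21457825+65535=64439010 · T[18,4]:4*694337290+21457825=2798806985 · T[18,5]:5*5652751651+694337290=28958095545
[19] T[19,4]:4*2798806985+64439010=11259666950 · T[19,5]:5*28958095545+2798806985=147589284710
[20] T[20,5]:5*147589284710+11259666950=749206090500
Read S(20,5) = 749206090500.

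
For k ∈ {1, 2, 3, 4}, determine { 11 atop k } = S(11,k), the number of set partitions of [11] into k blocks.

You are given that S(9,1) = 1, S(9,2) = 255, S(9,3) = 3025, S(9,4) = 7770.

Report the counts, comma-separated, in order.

i=10: T(10,1)=0+1·1=1 | T(10,2)=1+2·255=511 | T(10,3)=255+3·3025=9330 | T(10,4)=3025+4·7770=34105
i=11: T(11,1)=0+1·1=1 | T(11,2)=1+2·511=1023 | T(11,3)=511+3·9330=28501 | T(11,4)=9330+4·34105=145750
Read S(11,1) = 1, S(11,2) = 1023, S(11,3) = 28501, S(11,4) = 145750.

1, 1023, 28501, 145750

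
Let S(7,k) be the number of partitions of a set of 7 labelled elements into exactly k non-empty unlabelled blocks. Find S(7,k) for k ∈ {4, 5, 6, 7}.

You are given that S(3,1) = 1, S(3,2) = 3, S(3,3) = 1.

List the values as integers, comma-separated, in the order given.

350, 140, 21, 1

[4] T[4,1]:1*1+0=1 · T[4,2]:2*3+1=7 · T[4,3]:3*1+3=6 · T[4,4]:4*0+1=1
[5] T[5,2]:2*7+1=15 · T[5,3]:3*6+7=25 · T[5,4]:4*1+6=10 · T[5,5]:5*0+1=1
[6] T[6,3]:3*25+15=90 · T[6,4]:4*10+25=65 · T[6,5]:5*1+10=15 · T[6,6]:6*0+1=1
[7] T[7,4]:4*65+90=350 · T[7,5]:5*15+65=140 · T[7,6]:6*1+15=21 · T[7,7]:7*0+1=1
Read S(7,4) = 350, S(7,5) = 140, S(7,6) = 21, S(7,7) = 1.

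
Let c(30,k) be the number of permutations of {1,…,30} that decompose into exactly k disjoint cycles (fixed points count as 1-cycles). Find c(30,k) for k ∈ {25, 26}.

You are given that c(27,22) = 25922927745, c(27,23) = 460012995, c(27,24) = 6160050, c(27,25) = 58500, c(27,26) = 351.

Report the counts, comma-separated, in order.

80328850875, 1122686019

[28] T[28,23]:27*460012995+25922927745=38343278610 · T[28,24]:27*6160050+460012995=626334345 · T[28,25]:27*58500+6160050=7739550 · T[28,26]:27*351+58500=67977
[29] T[29,24]:28*626334345+38343278610=55880640270 · T[29,25]:28*7739550+626334345=843041745 · T[29,26]:28*67977+7739550=9642906
[30] T[30,25]:29*843041745+55880640270=80328850875 · T[30,26]:29*9642906+843041745=1122686019
Read c(30,25) = 80328850875, c(30,26) = 1122686019.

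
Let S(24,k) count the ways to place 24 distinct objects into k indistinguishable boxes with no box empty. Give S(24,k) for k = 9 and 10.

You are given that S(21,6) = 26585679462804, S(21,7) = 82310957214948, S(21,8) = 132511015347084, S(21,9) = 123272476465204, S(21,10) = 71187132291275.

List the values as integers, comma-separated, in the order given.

[22] T[22,7]:7*82310957214948+26585679462804=602762379967440 · T[22,8]:8*132511015347084+82310957214948=1142399079991620 · T[22,9]:9*123272476465204+132511015347084=1241963303533920 · T[22,10]:10*71187132291275+123272476465204=835143799377954
[23] T[23,8]:8*1142399079991620+602762379967440=9741955019900400 · T[23,9]:9*1241963303533920+1142399079991620=12320068811796900 · T[23,10]:10*835143799377954+1241963303533920=9593401297313460
[24] T[24,9]:9*12320068811796900+9741955019900400=120622574326072500 · T[24,10]:10*9593401297313460+12320068811796900=108254081784931500
Read S(24,9) = 120622574326072500, S(24,10) = 108254081784931500.

120622574326072500, 108254081784931500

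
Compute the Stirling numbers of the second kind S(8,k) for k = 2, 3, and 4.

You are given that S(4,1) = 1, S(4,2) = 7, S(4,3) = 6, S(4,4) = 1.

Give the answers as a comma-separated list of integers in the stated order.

i=5: T(5,1)=0+1·1=1 | T(5,2)=1+2·7=15 | T(5,3)=7+3·6=25 | T(5,4)=6+4·1=10
i=6: T(6,1)=0+1·1=1 | T(6,2)=1+2·15=31 | T(6,3)=15+3·25=90 | T(6,4)=25+4·10=65
i=7: T(7,1)=0+1·1=1 | T(7,2)=1+2·31=63 | T(7,3)=31+3·90=301 | T(7,4)=90+4·65=350
i=8: T(8,2)=1+2·63=127 | T(8,3)=63+3·301=966 | T(8,4)=301+4·350=1701
Read S(8,2) = 127, S(8,3) = 966, S(8,4) = 1701.

127, 966, 1701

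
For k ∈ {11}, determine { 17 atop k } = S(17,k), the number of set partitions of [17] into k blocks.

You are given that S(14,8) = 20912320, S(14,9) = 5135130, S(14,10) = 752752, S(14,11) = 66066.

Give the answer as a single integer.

r15: T_15,9=9×5135130+20912320=67128490; T_15,10=10×752752+5135130=12662650; T_15,11=11×66066+752752=1479478
r16: T_16,10=10×12662650+67128490=193754990; T_16,11=11×1479478+12662650=28936908
r17: T_17,11=11×28936908+193754990=512060978
Read S(17,11) = 512060978.

512060978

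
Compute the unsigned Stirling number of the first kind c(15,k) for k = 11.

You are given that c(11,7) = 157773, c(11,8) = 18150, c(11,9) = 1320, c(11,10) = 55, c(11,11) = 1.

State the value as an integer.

2749747

@12  (12,8):18150·11+157773→357423, (12,9):1320·11+18150→32670, (12,10):55·11+1320→1925, (12,11):1·11+55→66
@13  (13,9):32670·12+357423→749463, (13,10):1925·12+32670→55770, (13,11):66·12+1925→2717
@14  (14,10):55770·13+749463→1474473, (14,11):2717·13+55770→91091
@15  (15,11):91091·14+1474473→2749747
Read c(15,11) = 2749747.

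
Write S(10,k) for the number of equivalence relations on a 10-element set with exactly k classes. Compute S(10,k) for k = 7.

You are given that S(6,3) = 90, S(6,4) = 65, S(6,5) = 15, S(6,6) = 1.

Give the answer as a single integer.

[7] T[7,4]:4*65+90=350 · T[7,5]:5*15+65=140 · T[7,6]:6*1+15=21 · T[7,7]:7*0+1=1
[8] T[8,5]:5*140+350=1050 · T[8,6]:6*21+140=266 · T[8,7]:7*1+21=28
[9] T[9,6]:6*266+1050=2646 · T[9,7]:7*28+266=462
[10] T[10,7]:7*462+2646=5880
Read S(10,7) = 5880.

5880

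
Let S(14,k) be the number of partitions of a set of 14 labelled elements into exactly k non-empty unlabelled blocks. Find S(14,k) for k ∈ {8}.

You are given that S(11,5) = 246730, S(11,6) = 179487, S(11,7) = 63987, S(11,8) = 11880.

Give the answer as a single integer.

i=12: T(12,6)=246730+6·179487=1323652 | T(12,7)=179487+7·63987=627396 | T(12,8)=63987+8·11880=159027
i=13: T(13,7)=1323652+7·627396=5715424 | T(13,8)=627396+8·159027=1899612
i=14: T(14,8)=5715424+8·1899612=20912320
Read S(14,8) = 20912320.

20912320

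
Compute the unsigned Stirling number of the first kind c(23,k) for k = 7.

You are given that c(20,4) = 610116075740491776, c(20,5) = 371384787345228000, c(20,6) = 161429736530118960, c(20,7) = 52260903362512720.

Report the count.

720308216440924653696

row 21: T[21][5]=20·371384787345228000+610116075740491776=8037811822645051776  T[21][6]=20·161429736530118960+371384787345228000=3599979517947607200  T[21][7]=20·52260903362512720+161429736530118960=1206647803780373360
row 22: T[22][6]=21·3599979517947607200+8037811822645051776=83637381699544802976  T[22][7]=21·1206647803780373360+3599979517947607200=28939583397335447760
row 23: T[23][7]=22·28939583397335447760+83637381699544802976=720308216440924653696
Read c(23,7) = 720308216440924653696.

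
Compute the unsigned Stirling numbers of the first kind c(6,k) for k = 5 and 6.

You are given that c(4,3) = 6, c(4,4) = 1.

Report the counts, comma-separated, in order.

15, 1

[5] T[5,4]:4*1+6=10 · T[5,5]:4*0+1=1
[6] T[6,5]:5*1+10=15 · T[6,6]:5*0+1=1
Read c(6,5) = 15, c(6,6) = 1.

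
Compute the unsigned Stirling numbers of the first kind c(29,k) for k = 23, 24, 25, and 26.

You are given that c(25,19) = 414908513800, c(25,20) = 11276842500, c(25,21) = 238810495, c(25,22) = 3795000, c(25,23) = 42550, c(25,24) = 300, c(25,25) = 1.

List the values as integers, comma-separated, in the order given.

i=26: T(26,20)=414908513800+25·11276842500=696829576300 | T(26,21)=11276842500+25·238810495=17247104875 | T(26,22)=238810495+25·3795000=333685495 | T(26,23)=3795000+25·42550=4858750 | T(26,24)=42550+25·300=50050 | T(26,25)=300+25·1=325 | T(26,26)=1+25·0=1
i=27: T(27,21)=696829576300+26·17247104875=1145254303050 | T(27,22)=17247104875+26·333685495=25922927745 | T(27,23)=333685495+26·4858750=460012995 | T(27,24)=4858750+26·50050=6160050 | T(27,25)=50050+26·325=58500 | T(27,26)=325+26·1=351
i=28: T(28,22)=1145254303050+27·25922927745=1845173352165 | T(28,23)=25922927745+27·460012995=38343278610 | T(28,24)=460012995+27·6160050=626334345 | T(28,25)=6160050+27·58500=7739550 | T(28,26)=58500+27·351=67977
i=29: T(29,23)=1845173352165+28·38343278610=2918785153245 | T(29,24)=38343278610+28·626334345=55880640270 | T(29,25)=626334345+28·7739550=843041745 | T(29,26)=7739550+28·67977=9642906
Read c(29,23) = 2918785153245, c(29,24) = 55880640270, c(29,25) = 843041745, c(29,26) = 9642906.

2918785153245, 55880640270, 843041745, 9642906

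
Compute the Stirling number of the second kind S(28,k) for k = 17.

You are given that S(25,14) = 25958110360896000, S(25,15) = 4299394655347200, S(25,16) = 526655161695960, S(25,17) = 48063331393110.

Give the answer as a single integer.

row 26: T[26][15]=15·4299394655347200+25958110360896000=90449030191104000  T[26][16]=16·526655161695960+4299394655347200=12725877242482560  T[26][17]=17·48063331393110+526655161695960=1343731795378830
row 27: T[27][16]=16·12725877242482560+90449030191104000=294063066070824960  T[27][17]=17·1343731795378830+12725877242482560=35569317763922670
row 28: T[28][17]=17·35569317763922670+294063066070824960=898741468057510350
Read S(28,17) = 898741468057510350.

898741468057510350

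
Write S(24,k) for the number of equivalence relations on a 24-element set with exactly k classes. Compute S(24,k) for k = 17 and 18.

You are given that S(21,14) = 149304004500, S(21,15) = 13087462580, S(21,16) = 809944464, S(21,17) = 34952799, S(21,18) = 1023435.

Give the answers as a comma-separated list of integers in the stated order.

1610949936915, 92484925445

@22  (22,15):13087462580·15+149304004500→345615943200, (22,16):809944464·16+13087462580→26046574004, (22,17):34952799·17+809944464→1404142047, (22,18):1023435·18+34952799→53374629
@23  (23,16):26046574004·16+345615943200→762361127264, (23,17):1404142047·17+26046574004→49916988803, (23,18):53374629·18+1404142047→2364885369
@24  (24,17):49916988803·17+762361127264→1610949936915, (24,18):2364885369·18+49916988803→92484925445
Read S(24,17) = 1610949936915, S(24,18) = 92484925445.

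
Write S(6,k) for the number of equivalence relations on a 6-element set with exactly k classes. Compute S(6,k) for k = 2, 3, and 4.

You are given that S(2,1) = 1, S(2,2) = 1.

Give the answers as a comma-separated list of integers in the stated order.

31, 90, 65

i=3: T(3,1)=0+1·1=1 | T(3,2)=1+2·1=3 | T(3,3)=1+3·0=1
i=4: T(4,1)=0+1·1=1 | T(4,2)=1+2·3=7 | T(4,3)=3+3·1=6 | T(4,4)=1+4·0=1
i=5: T(5,1)=0+1·1=1 | T(5,2)=1+2·7=15 | T(5,3)=7+3·6=25 | T(5,4)=6+4·1=10
i=6: T(6,2)=1+2·15=31 | T(6,3)=15+3·25=90 | T(6,4)=25+4·10=65
Read S(6,2) = 31, S(6,3) = 90, S(6,4) = 65.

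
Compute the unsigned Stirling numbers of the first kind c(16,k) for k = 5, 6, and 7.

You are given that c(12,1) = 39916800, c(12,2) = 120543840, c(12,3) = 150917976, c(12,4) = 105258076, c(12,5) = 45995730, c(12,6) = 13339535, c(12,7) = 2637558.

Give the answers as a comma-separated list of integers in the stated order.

2706813345600, 1009672107080, 272803210680

row 13: T[13][2]=12·120543840+39916800=1486442880  T[13][3]=12·150917976+120543840=1931559552  T[13][4]=12·105258076+150917976=1414014888  T[13][5]=12·45995730+105258076=657206836  T[13][6]=12·13339535+45995730=206070150  T[13][7]=12·2637558+13339535=44990231
row 14: T[14][3]=13·1931559552+1486442880=26596717056  T[14][4]=13·1414014888+1931559552=20313753096  T[14][5]=13·657206836+1414014888=9957703756  T[14][6]=13·206070150+657206836=3336118786  T[14][7]=13·44990231+206070150=790943153
row 15: T[15][4]=14·20313753096+26596717056=310989260400  T[15][5]=14·9957703756+20313753096=159721605680  T[15][6]=14·3336118786+9957703756=56663366760  T[15][7]=14·790943153+3336118786=14409322928
row 16: T[16][5]=15·159721605680+310989260400=2706813345600  T[16][6]=15·56663366760+159721605680=1009672107080  T[16][7]=15·14409322928+56663366760=272803210680
Read c(16,5) = 2706813345600, c(16,6) = 1009672107080, c(16,7) = 272803210680.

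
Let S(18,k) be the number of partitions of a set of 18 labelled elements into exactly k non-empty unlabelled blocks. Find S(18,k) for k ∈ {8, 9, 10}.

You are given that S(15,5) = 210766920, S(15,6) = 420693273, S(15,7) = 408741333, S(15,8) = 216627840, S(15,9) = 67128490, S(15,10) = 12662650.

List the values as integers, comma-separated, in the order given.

189036065010, 106175395755, 37112163803

@16  (16,6):420693273·6+210766920→2734926558, (16,7):408741333·7+420693273→3281882604, (16,8):216627840·8+408741333→2141764053, (16,9):67128490·9+216627840→820784250, (16,10):12662650·10+67128490→193754990
@17  (17,7):3281882604·7+2734926558→25708104786, (17,8):2141764053·8+3281882604→20415995028, (17,9):820784250·9+2141764053→9528822303, (17,10):193754990·10+820784250→2758334150
@18  (18,8):20415995028·8+25708104786→189036065010, (18,9):9528822303·9+20415995028→106175395755, (18,10):2758334150·10+9528822303→37112163803
Read S(18,8) = 189036065010, S(18,9) = 106175395755, S(18,10) = 37112163803.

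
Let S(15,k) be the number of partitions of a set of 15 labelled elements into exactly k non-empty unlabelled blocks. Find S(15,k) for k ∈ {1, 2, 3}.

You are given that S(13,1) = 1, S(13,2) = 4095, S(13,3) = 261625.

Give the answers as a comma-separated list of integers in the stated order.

1, 16383, 2375101

@14  (14,1):1·1+0→1, (14,2):4095·2+1→8191, (14,3):261625·3+4095→788970
@15  (15,1):1·1+0→1, (15,2):8191·2+1→16383, (15,3):788970·3+8191→2375101
Read S(15,1) = 1, S(15,2) = 16383, S(15,3) = 2375101.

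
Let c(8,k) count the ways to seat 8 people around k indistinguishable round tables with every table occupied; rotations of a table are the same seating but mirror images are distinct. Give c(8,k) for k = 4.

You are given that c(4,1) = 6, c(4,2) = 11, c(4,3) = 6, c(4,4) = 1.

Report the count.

[5] T[5,1]:4*6+0=24 · T[5,2]:4*11+6=50 · T[5,3]:4*6+11=35 · T[5,4]:4*1+6=10
[6] T[6,2]:5*50+24=274 · T[6,3]:5*35+50=225 · T[6,4]:5*10+35=85
[7] T[7,3]:6*225+274=1624 · T[7,4]:6*85+225=735
[8] T[8,4]:7*735+1624=6769
Read c(8,4) = 6769.

6769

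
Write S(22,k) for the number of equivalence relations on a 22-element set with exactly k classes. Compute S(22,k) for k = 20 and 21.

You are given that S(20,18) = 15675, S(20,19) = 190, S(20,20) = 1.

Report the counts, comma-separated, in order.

@21  (21,19):190·19+15675→19285, (21,20):1·20+190→210, (21,21):0·21+1→1
@22  (22,20):210·20+19285→23485, (22,21):1·21+210→231
Read S(22,20) = 23485, S(22,21) = 231.

23485, 231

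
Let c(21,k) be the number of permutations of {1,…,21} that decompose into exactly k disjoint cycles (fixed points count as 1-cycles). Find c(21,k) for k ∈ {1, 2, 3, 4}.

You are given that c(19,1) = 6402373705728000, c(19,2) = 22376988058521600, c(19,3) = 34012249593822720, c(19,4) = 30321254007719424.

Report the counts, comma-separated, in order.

2432902008176640000, 8752948036761600000, 13803759753640704000, 12870931245150988800

row 20: T[20][1]=19·6402373705728000+0=121645100408832000  T[20][2]=19·22376988058521600+6402373705728000=431565146817638400  T[20][3]=19·34012249593822720+22376988058521600=668609730341153280  T[20][4]=19·30321254007719424+34012249593822720=610116075740491776
row 21: T[21][1]=20·121645100408832000+0=2432902008176640000  T[21][2]=20·431565146817638400+121645100408832000=8752948036761600000  T[21][3]=20·668609730341153280+431565146817638400=13803759753640704000  T[21][4]=20·610116075740491776+668609730341153280=12870931245150988800
Read c(21,1) = 2432902008176640000, c(21,2) = 8752948036761600000, c(21,3) = 13803759753640704000, c(21,4) = 12870931245150988800.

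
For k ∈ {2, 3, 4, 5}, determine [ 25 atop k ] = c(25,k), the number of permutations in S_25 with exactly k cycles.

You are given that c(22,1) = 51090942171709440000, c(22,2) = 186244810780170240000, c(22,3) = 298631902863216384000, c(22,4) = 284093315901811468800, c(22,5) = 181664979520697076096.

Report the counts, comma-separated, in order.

row 23: T[23][1]=22·51090942171709440000+0=1124000727777607680000  T[23][2]=22·186244810780170240000+51090942171709440000=4148476779335454720000  T[23][3]=22·298631902863216384000+186244810780170240000=6756146673770930688000  T[23][4]=22·284093315901811468800+298631902863216384000=6548684852703068697600  T[23][5]=22·181664979520697076096+284093315901811468800=4280722865357147142912
row 24: T[24][1]=23·1124000727777607680000+0=25852016738884976640000  T[24][2]=23·4148476779335454720000+1124000727777607680000=96538966652493066240000  T[24][3]=23·6756146673770930688000+4148476779335454720000=159539850276066860544000  T[24][4]=23·6548684852703068697600+6756146673770930688000=157375898285941510732800  T[24][5]=23·4280722865357147142912+6548684852703068697600=105005310755917452984576
row 25: T[25][2]=24·96538966652493066240000+25852016738884976640000=2342787216398718566400000  T[25][3]=24·159539850276066860544000+96538966652493066240000=3925495373278097719296000  T[25][4]=24·157375898285941510732800+159539850276066860544000=3936561409138663118131200  T[25][5]=24·105005310755917452984576+157375898285941510732800=2677503356427960382362624
Read c(25,2) = 2342787216398718566400000, c(25,3) = 3925495373278097719296000, c(25,4) = 3936561409138663118131200, c(25,5) = 2677503356427960382362624.

2342787216398718566400000, 3925495373278097719296000, 3936561409138663118131200, 2677503356427960382362624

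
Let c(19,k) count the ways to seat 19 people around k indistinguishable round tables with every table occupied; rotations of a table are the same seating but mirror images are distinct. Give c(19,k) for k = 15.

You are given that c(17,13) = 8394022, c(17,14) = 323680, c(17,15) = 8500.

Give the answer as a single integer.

i=18: T(18,14)=8394022+17·323680=13896582 | T(18,15)=323680+17·8500=468180
i=19: T(19,15)=13896582+18·468180=22323822
Read c(19,15) = 22323822.

22323822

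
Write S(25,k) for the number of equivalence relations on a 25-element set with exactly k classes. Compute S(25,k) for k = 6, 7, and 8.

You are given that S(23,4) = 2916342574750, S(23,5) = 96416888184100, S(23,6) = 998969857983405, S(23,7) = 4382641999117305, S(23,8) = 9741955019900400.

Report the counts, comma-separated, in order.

r24: T_24,5=5×96416888184100+2916342574750=485000783495250; T_24,6=6×998969857983405+96416888184100=6090236036084530; T_24,7=7×4382641999117305+998969857983405=31677463851804540; T_24,8=8×9741955019900400+4382641999117305=82318282158320505
r25: T_25,6=6×6090236036084530+485000783495250=37026417000002430; T_25,7=7×31677463851804540+6090236036084530=227832482998716310; T_25,8=8×82318282158320505+31677463851804540=690223721118368580
Read S(25,6) = 37026417000002430, S(25,7) = 227832482998716310, S(25,8) = 690223721118368580.

37026417000002430, 227832482998716310, 690223721118368580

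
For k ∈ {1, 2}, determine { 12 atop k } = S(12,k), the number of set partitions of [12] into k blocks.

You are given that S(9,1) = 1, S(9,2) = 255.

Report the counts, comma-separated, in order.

row 10: T[10][1]=1·1+0=1  T[10][2]=2·255+1=511
row 11: T[11][1]=1·1+0=1  T[11][2]=2·511+1=1023
row 12: T[12][1]=1·1+0=1  T[12][2]=2·1023+1=2047
Read S(12,1) = 1, S(12,2) = 2047.

1, 2047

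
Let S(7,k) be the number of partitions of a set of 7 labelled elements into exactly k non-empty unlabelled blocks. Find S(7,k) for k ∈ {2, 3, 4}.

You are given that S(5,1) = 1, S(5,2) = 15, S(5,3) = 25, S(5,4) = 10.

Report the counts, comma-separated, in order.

63, 301, 350

row 6: T[6][1]=1·1+0=1  T[6][2]=2·15+1=31  T[6][3]=3·25+15=90  T[6][4]=4·10+25=65
row 7: T[7][2]=2·31+1=63  T[7][3]=3·90+31=301  T[7][4]=4·65+90=350
Read S(7,2) = 63, S(7,3) = 301, S(7,4) = 350.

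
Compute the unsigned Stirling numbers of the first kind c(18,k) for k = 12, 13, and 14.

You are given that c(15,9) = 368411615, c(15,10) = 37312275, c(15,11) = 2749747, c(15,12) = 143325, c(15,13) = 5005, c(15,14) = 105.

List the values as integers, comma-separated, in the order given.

4853222764, 299650806, 13896582

@16  (16,10):37312275·15+368411615→928095740, (16,11):2749747·15+37312275→78558480, (16,12):143325·15+2749747→4899622, (16,13):5005·15+143325→218400, (16,14):105·15+5005→6580
@17  (17,11):78558480·16+928095740→2185031420, (17,12):4899622·16+78558480→156952432, (17,13):218400·16+4899622→8394022, (17,14):6580·16+218400→323680
@18  (18,12):156952432·17+2185031420→4853222764, (18,13):8394022·17+156952432→299650806, (18,14):323680·17+8394022→13896582
Read c(18,12) = 4853222764, c(18,13) = 299650806, c(18,14) = 13896582.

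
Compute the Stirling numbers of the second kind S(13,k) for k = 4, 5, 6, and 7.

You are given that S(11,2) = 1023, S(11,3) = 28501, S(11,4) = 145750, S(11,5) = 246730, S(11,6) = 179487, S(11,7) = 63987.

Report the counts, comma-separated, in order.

2532530, 7508501, 9321312, 5715424

r12: T_12,3=3×28501+1023=86526; T_12,4=4×145750+28501=611501; T_12,5=5×246730+145750=1379400; T_12,6=6×179487+246730=1323652; T_12,7=7×63987+179487=627396
r13: T_13,4=4×611501+86526=2532530; T_13,5=5×1379400+611501=7508501; T_13,6=6×1323652+1379400=9321312; T_13,7=7×627396+1323652=5715424
Read S(13,4) = 2532530, S(13,5) = 7508501, S(13,6) = 9321312, S(13,7) = 5715424.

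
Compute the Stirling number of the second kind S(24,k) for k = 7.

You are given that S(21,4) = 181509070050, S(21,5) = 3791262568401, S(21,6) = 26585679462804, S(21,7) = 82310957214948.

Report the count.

row 22: T[22][5]=5·3791262568401+181509070050=19137821912055  T[22][6]=6·26585679462804+3791262568401=163305339345225  T[22][7]=7·82310957214948+26585679462804=602762379967440
row 23: T[23][6]=6·163305339345225+19137821912055=998969857983405  T[23][7]=7·602762379967440+163305339345225=4382641999117305
row 24: T[24][7]=7·4382641999117305+998969857983405=31677463851804540
Read S(24,7) = 31677463851804540.

31677463851804540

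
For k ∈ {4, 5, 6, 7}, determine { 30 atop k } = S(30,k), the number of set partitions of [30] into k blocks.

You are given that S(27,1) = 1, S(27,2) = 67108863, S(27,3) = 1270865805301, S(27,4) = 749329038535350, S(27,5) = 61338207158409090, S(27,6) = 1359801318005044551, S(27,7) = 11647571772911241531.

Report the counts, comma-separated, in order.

r28: T_28,2=2×67108863+1=134217727; T_28,3=3×1270865805301+67108863=3812664524766; T_28,4=4×749329038535350+1270865805301=2998587019946701; T_28,5=5×61338207158409090+749329038535350=307440364830580800; T_28,6=6×1359801318005044551+61338207158409090=8220146115188676396; T_28,7=7×11647571772911241531+1359801318005044551=82892803728383735268
r29: T_29,3=3×3812664524766+134217727=11438127792025; T_29,4=4×2998587019946701+3812664524766=11998160744311570; T_29,5=5×307440364830580800+2998587019946701=1540200411172850701; T_29,6=6×8220146115188676396+307440364830580800=49628317055962639176; T_29,7=7×82892803728383735268+8220146115188676396=588469772213874823272
r30: T_30,4=4×11998160744311570+11438127792025=48004081105038305; T_30,5=5×1540200411172850701+11998160744311570=7713000216608565075; T_30,6=6×49628317055962639176+1540200411172850701=299310102746948685757; T_30,7=7×588469772213874823272+49628317055962639176=4168916722553086402080
Read S(30,4) = 48004081105038305, S(30,5) = 7713000216608565075, S(30,6) = 299310102746948685757, S(30,7) = 4168916722553086402080.

48004081105038305, 7713000216608565075, 299310102746948685757, 4168916722553086402080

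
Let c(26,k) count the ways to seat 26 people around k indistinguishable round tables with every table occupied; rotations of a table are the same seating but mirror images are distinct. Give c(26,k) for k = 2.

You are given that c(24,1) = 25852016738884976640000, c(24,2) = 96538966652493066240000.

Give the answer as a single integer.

row 25: T[25][1]=24·25852016738884976640000+0=620448401733239439360000  T[25][2]=24·96538966652493066240000+25852016738884976640000=2342787216398718566400000
row 26: T[26][2]=25·2342787216398718566400000+620448401733239439360000=59190128811701203599360000
Read c(26,2) = 59190128811701203599360000.

59190128811701203599360000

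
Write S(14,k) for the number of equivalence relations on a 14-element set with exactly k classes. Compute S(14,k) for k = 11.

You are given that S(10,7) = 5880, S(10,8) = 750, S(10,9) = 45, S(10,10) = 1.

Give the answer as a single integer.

66066

row 11: T[11][8]=8·750+5880=11880  T[11][9]=9·45+750=1155  T[11][10]=10·1+45=55  T[11][11]=11·0+1=1
row 12: T[12][9]=9·1155+11880=22275  T[12][10]=10·55+1155=1705  T[12][11]=11·1+55=66
row 13: T[13][10]=10·1705+22275=39325  T[13][11]=11·66+1705=2431
row 14: T[14][11]=11·2431+39325=66066
Read S(14,11) = 66066.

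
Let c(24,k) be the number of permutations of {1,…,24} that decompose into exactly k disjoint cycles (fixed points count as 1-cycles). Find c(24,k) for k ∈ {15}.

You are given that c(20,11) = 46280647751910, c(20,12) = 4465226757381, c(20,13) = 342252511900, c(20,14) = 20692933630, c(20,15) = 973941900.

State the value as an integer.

2406046038644556

row 21: T[21][12]=20·4465226757381+46280647751910=135585182899530  T[21][13]=20·342252511900+4465226757381=11310276995381  T[21][14]=20·20692933630+342252511900=756111184500  T[21][15]=20·973941900+20692933630=40171771630
row 22: T[22][13]=21·11310276995381+135585182899530=373100999802531  T[22][14]=21·756111184500+11310276995381=27188611869881  T[22][15]=21·40171771630+756111184500=1599718388730
row 23: T[23][14]=22·27188611869881+373100999802531=971250460939913  T[23][15]=22·1599718388730+27188611869881=62382416421941
row 24: T[24][15]=23·62382416421941+971250460939913=2406046038644556
Read c(24,15) = 2406046038644556.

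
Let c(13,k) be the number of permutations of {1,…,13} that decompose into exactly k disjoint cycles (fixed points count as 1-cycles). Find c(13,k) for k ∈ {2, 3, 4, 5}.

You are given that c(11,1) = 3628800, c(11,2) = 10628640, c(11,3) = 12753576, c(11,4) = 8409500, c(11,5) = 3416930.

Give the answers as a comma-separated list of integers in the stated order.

[12] T[12,1]:11*3628800+0=39916800 · T[12,2]:11*10628640+3628800=120543840 · T[12,3]:11*12753576+10628640=150917976 · T[12,4]:11*8409500+12753576=105258076 · T[12,5]:11*3416930+8409500=45995730
[13] T[13,2]:12*120543840+39916800=1486442880 · T[13,3]:12*150917976+120543840=1931559552 · T[13,4]:12*105258076+150917976=1414014888 · T[13,5]:12*45995730+105258076=657206836
Read c(13,2) = 1486442880, c(13,3) = 1931559552, c(13,4) = 1414014888, c(13,5) = 657206836.

1486442880, 1931559552, 1414014888, 657206836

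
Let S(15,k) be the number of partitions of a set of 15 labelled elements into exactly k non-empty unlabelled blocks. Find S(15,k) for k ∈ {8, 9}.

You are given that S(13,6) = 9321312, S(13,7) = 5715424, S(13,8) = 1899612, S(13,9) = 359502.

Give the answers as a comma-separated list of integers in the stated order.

i=14: T(14,7)=9321312+7·5715424=49329280 | T(14,8)=5715424+8·1899612=20912320 | T(14,9)=1899612+9·359502=5135130
i=15: T(15,8)=49329280+8·20912320=216627840 | T(15,9)=20912320+9·5135130=67128490
Read S(15,8) = 216627840, S(15,9) = 67128490.

216627840, 67128490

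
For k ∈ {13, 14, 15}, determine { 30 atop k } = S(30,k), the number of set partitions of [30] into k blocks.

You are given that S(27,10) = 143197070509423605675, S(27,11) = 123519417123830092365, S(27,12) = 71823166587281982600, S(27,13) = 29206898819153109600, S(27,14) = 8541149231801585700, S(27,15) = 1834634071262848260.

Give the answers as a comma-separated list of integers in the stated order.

102442517922081938561415, 42337710060168129525765, 12879868072770626040000

@28  (28,11):123519417123830092365·11+143197070509423605675→1501910658871554621690, (28,12):71823166587281982600·12+123519417123830092365→985397416171213883565, (28,13):29206898819153109600·13+71823166587281982600→451512851236272407400, (28,14):8541149231801585700·14+29206898819153109600→148782988064375309400, (28,15):1834634071262848260·15+8541149231801585700→36060660300744309600
@29  (29,12):985397416171213883565·12+1501910658871554621690→13326679652926121224470, (29,13):451512851236272407400·13+985397416171213883565→6855064482242755179765, (29,14):148782988064375309400·14+451512851236272407400→2534474684137526739000, (29,15):36060660300744309600·15+148782988064375309400→689692892575539953400
@30  (30,13):6855064482242755179765·13+13326679652926121224470→102442517922081938561415, (30,14):2534474684137526739000·14+6855064482242755179765→42337710060168129525765, (30,15):689692892575539953400·15+2534474684137526739000→12879868072770626040000
Read S(30,13) = 102442517922081938561415, S(30,14) = 42337710060168129525765, S(30,15) = 12879868072770626040000.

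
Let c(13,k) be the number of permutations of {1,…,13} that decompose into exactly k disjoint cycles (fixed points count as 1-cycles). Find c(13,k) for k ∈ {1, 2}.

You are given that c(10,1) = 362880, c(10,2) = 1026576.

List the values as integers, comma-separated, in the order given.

479001600, 1486442880

i=11: T(11,1)=0+10·362880=3628800 | T(11,2)=362880+10·1026576=10628640
i=12: T(12,1)=0+11·3628800=39916800 | T(12,2)=3628800+11·10628640=120543840
i=13: T(13,1)=0+12·39916800=479001600 | T(13,2)=39916800+12·120543840=1486442880
Read c(13,1) = 479001600, c(13,2) = 1486442880.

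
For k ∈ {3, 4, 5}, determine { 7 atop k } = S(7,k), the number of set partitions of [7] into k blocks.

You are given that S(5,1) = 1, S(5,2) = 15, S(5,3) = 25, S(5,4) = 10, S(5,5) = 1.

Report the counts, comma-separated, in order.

301, 350, 140

i=6: T(6,2)=1+2·15=31 | T(6,3)=15+3·25=90 | T(6,4)=25+4·10=65 | T(6,5)=10+5·1=15
i=7: T(7,3)=31+3·90=301 | T(7,4)=90+4·65=350 | T(7,5)=65+5·15=140
Read S(7,3) = 301, S(7,4) = 350, S(7,5) = 140.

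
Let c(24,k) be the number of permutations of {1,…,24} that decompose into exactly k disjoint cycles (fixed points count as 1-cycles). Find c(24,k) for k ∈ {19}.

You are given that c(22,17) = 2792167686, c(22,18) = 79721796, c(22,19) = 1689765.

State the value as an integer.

i=23: T(23,18)=2792167686+22·79721796=4546047198 | T(23,19)=79721796+22·1689765=116896626
i=24: T(24,19)=4546047198+23·116896626=7234669596
Read c(24,19) = 7234669596.

7234669596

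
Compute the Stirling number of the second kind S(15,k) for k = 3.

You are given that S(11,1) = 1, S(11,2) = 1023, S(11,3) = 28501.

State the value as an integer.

[12] T[12,1]:1*1+0=1 · T[12,2]:2*1023+1=2047 · T[12,3]:3*28501+1023=86526
[13] T[13,1]:1*1+0=1 · T[13,2]:2*2047+1=4095 · T[13,3]:3*86526+2047=261625
[14] T[14,2]:2*4095+1=8191 · T[14,3]:3*261625+4095=788970
[15] T[15,3]:3*788970+8191=2375101
Read S(15,3) = 2375101.

2375101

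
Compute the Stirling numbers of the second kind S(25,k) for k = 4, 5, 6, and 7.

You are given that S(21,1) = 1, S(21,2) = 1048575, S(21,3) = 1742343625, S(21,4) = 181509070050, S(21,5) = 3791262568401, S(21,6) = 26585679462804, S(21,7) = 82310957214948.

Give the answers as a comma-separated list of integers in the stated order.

i=22: T(22,1)=0+1·1=1 | T(22,2)=1+2·1048575=2097151 | T(22,3)=1048575+3·1742343625=5228079450 | T(22,4)=1742343625+4·181509070050=727778623825 | T(22,5)=181509070050+5·3791262568401=19137821912055 | T(22,6)=3791262568401+6·26585679462804=163305339345225 | T(22,7)=26585679462804+7·82310957214948=602762379967440
i=23: T(23,2)=1+2·2097151=4194303 | T(23,3)=2097151+3·5228079450=15686335501 | T(23,4)=5228079450+4·727778623825=2916342574750 | T(23,5)=727778623825+5·19137821912055=96416888184100 | T(23,6)=19137821912055+6·163305339345225=998969857983405 | T(23,7)=163305339345225+7·602762379967440=4382641999117305
i=24: T(24,3)=4194303+3·15686335501=47063200806 | T(24,4)=15686335501+4·2916342574750=11681056634501 | T(24,5)=2916342574750+5·96416888184100=485000783495250 | T(24,6)=96416888184100+6·998969857983405=6090236036084530 | T(24,7)=998969857983405+7·4382641999117305=31677463851804540
i=25: T(25,4)=47063200806+4·11681056634501=46771289738810 | T(25,5)=11681056634501+5·485000783495250=2436684974110751 | T(25,6)=485000783495250+6·6090236036084530=37026417000002430 | T(25,7)=6090236036084530+7·31677463851804540=227832482998716310
Read S(25,4) = 46771289738810, S(25,5) = 2436684974110751, S(25,6) = 37026417000002430, S(25,7) = 227832482998716310.

46771289738810, 2436684974110751, 37026417000002430, 227832482998716310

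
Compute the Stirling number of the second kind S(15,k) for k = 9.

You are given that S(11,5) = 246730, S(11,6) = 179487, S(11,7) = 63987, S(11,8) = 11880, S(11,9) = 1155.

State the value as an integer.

67128490

r12: T_12,6=6×179487+246730=1323652; T_12,7=7×63987+179487=627396; T_12,8=8×11880+63987=159027; T_12,9=9×1155+11880=22275
r13: T_13,7=7×627396+1323652=5715424; T_13,8=8×159027+627396=1899612; T_13,9=9×22275+159027=359502
r14: T_14,8=8×1899612+5715424=20912320; T_14,9=9×359502+1899612=5135130
r15: T_15,9=9×5135130+20912320=67128490
Read S(15,9) = 67128490.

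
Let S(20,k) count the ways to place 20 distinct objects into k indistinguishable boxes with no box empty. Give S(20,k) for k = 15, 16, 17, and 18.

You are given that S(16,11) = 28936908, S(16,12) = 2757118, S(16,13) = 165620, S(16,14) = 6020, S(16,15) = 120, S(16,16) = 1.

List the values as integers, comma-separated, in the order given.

[17] T[17,12]:12*2757118+28936908=62022324 · T[17,13]:13*165620+2757118=4910178 · T[17,14]:14*6020+165620=249900 · T[17,15]:15*120+6020=7820 · T[17,16]:16*1+120=136 · T[17,17]:17*0+1=1
[18] T[18,13]:13*4910178+62022324=125854638 · T[18,14]:14*249900+4910178=8408778 · T[18,15]:15*7820+249900=367200 · T[18,16]:16*136+7820=9996 · T[18,17]:17*1+136=153 · T[18,18]:18*0+1=1
[19] T[19,14]:14*8408778+125854638=243577530 · T[19,15]:15*367200+8408778=13916778 · T[19,16]:16*9996+367200=527136 · T[19,17]:17*153+9996=12597 · T[19,18]:18*1+153=171
[20] T[20,15]:15*13916778+243577530=452329200 · T[20,16]:16*527136+13916778=22350954 · T[20,17]:17*12597+527136=741285 · T[20,18]:18*171+12597=15675
Read S(20,15) = 452329200, S(20,16) = 22350954, S(20,17) = 741285, S(20,18) = 15675.

452329200, 22350954, 741285, 15675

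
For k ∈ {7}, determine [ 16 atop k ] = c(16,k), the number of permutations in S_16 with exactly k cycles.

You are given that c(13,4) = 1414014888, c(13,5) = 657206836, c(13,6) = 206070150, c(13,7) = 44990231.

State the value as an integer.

r14: T_14,5=13×657206836+1414014888=9957703756; T_14,6=13×206070150+657206836=3336118786; T_14,7=13×44990231+206070150=790943153
r15: T_15,6=14×3336118786+9957703756=56663366760; T_15,7=14×790943153+3336118786=14409322928
r16: T_16,7=15×14409322928+56663366760=272803210680
Read c(16,7) = 272803210680.

272803210680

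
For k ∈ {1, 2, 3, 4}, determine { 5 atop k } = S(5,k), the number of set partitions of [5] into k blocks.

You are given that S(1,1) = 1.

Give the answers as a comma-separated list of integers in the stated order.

row 2: T[2][1]=1·1+0=1  T[2][2]=2·0+1=1
row 3: T[3][1]=1·1+0=1  T[3][2]=2·1+1=3  T[3][3]=3·0+1=1
row 4: T[4][1]=1·1+0=1  T[4][2]=2·3+1=7  T[4][3]=3·1+3=6  T[4][4]=4·0+1=1
row 5: T[5][1]=1·1+0=1  T[5][2]=2·7+1=15  T[5][3]=3·6+7=25  T[5][4]=4·1+6=10
Read S(5,1) = 1, S(5,2) = 15, S(5,3) = 25, S(5,4) = 10.

1, 15, 25, 10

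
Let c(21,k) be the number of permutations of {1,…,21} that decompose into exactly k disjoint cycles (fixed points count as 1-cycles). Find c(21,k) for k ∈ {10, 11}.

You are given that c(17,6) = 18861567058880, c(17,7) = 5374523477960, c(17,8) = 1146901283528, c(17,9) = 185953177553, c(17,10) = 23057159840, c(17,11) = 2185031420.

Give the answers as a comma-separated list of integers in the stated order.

10142299865511450, 1307535010540395

[18] T[18,7]:17*5374523477960+18861567058880=110228466184200 · T[18,8]:17*1146901283528+5374523477960=24871845297936 · T[18,9]:17*185953177553+1146901283528=4308105301929 · T[18,10]:17*23057159840+185953177553=577924894833 · T[18,11]:17*2185031420+23057159840=60202693980
[19] T[19,8]:18*24871845297936+110228466184200=557921681547048 · T[19,9]:18*4308105301929+24871845297936=102417740732658 · T[19,10]:18*577924894833+4308105301929=14710753408923 · T[19,11]:18*60202693980+577924894833=1661573386473
[20] T[20,9]:19*102417740732658+557921681547048=2503858755467550 · T[20,10]:19*14710753408923+102417740732658=381922055502195 · T[20,11]:19*1661573386473+14710753408923=46280647751910
[21] T[21,10]:20*381922055502195+2503858755467550=10142299865511450 · T[21,11]:20*46280647751910+381922055502195=1307535010540395
Read c(21,10) = 10142299865511450, c(21,11) = 1307535010540395.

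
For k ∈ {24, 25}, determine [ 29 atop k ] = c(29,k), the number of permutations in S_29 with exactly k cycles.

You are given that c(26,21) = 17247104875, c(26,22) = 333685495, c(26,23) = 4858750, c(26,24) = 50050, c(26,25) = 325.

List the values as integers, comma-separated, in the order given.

55880640270, 843041745

r27: T_27,22=26×333685495+17247104875=25922927745; T_27,23=26×4858750+333685495=460012995; T_27,24=26×50050+4858750=6160050; T_27,25=26×325+50050=58500
r28: T_28,23=27×460012995+25922927745=38343278610; T_28,24=27×6160050+460012995=626334345; T_28,25=27×58500+6160050=7739550
r29: T_29,24=28×626334345+38343278610=55880640270; T_29,25=28×7739550+626334345=843041745
Read c(29,24) = 55880640270, c(29,25) = 843041745.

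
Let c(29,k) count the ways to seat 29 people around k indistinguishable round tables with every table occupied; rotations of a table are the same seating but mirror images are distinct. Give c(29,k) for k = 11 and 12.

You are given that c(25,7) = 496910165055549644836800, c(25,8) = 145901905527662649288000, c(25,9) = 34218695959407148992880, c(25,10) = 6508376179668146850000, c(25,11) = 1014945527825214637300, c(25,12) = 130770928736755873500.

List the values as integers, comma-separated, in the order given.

1142413073615783087483702480, 170857232541629621904997080

row 26: T[26][8]=25·145901905527662649288000+496910165055549644836800=4144457803247115877036800  T[26][9]=25·34218695959407148992880+145901905527662649288000=1001369304512841374110000  T[26][10]=25·6508376179668146850000+34218695959407148992880=196928100451110820242880  T[26][11]=25·1014945527825214637300+6508376179668146850000=31882014375298512782500  T[26][12]=25·130770928736755873500+1014945527825214637300=4284218746244111474800
row 27: T[27][9]=26·1001369304512841374110000+4144457803247115877036800=30180059720580991603896800  T[27][10]=26·196928100451110820242880+1001369304512841374110000=6121499916241722700424880  T[27][11]=26·31882014375298512782500+196928100451110820242880=1025860474208872152587880  T[27][12]=26·4284218746244111474800+31882014375298512782500=143271701777645411127300
row 28: T[28][10]=27·6121499916241722700424880+30180059720580991603896800=195460557459107504515368560  T[28][11]=27·1025860474208872152587880+6121499916241722700424880=33819732719881270820297640  T[28][12]=27·143271701777645411127300+1025860474208872152587880=4894196422205298253024980
row 29: T[29][11]=28·33819732719881270820297640+195460557459107504515368560=1142413073615783087483702480  T[29][12]=28·4894196422205298253024980+33819732719881270820297640=170857232541629621904997080
Read c(29,11) = 1142413073615783087483702480, c(29,12) = 170857232541629621904997080.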